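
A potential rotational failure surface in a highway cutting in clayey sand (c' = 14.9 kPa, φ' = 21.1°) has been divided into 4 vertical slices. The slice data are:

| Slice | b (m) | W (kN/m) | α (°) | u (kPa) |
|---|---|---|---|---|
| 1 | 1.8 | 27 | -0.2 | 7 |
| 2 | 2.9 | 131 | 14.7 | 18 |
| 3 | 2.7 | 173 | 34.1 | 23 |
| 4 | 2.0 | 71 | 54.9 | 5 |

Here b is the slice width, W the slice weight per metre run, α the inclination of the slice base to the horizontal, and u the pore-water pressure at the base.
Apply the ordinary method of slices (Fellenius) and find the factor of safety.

FS = 1.28

Ordinary method of slices: FS = Σ[c'·Δl_i + (W_i cosα_i − u_i·Δl_i)·tanφ'] / Σ W_i sinα_i, with Δl_i = b_i / cosα_i.
Slice 1: Δl = 1.8/cos(-0.2°) = 1.800 m; N'_1 = 27·cos(-0.2°) − 7·1.800 = 14.4; c'Δl = 26.82; W sinα = -0.1
Slice 2: Δl = 2.9/cos14.7° = 2.998 m; N'_2 = 131·cos14.7° − 18·2.998 = 72.7; c'Δl = 44.67; W sinα = 33.2
Slice 3: Δl = 2.7/cos34.1° = 3.261 m; N'_3 = 173·cos34.1° − 23·3.261 = 68.3; c'Δl = 48.58; W sinα = 97.0
Slice 4: Δl = 2.0/cos54.9° = 3.478 m; N'_4 = 71·cos54.9° − 5·3.478 = 23.4; c'Δl = 51.83; W sinα = 58.1
Σc'Δl = 171.9 kN/m; ΣN' = 178.8 kN/m; ΣW sinα = 188.2 kN/m
Resisting = 171.9 + 178.8·tan21.1° = 171.9 + 69.0 = 240.9 kN/m
FS = 240.9 / 188.2 = 1.280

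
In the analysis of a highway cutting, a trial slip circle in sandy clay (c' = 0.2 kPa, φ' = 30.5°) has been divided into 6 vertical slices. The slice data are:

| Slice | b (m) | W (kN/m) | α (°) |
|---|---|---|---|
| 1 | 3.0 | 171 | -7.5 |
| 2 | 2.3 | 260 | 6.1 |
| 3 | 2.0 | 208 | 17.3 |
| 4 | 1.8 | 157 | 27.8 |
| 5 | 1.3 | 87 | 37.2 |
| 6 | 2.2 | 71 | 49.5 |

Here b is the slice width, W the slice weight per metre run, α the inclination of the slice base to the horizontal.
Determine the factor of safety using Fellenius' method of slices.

FS = 2.11

Ordinary method of slices: FS = Σ[c'·Δl_i + (W_i cosα_i)·tanφ'] / Σ W_i sinα_i, with Δl_i = b_i / cosα_i.
Slice 1: Δl = 3.0/cos(-7.5°) = 3.026 m; N'_1 = 171·cos(-7.5°) = 169.5; c'Δl = 0.61; W sinα = -22.3
Slice 2: Δl = 2.3/cos6.1° = 2.313 m; N'_2 = 260·cos6.1° = 258.5; c'Δl = 0.46; W sinα = 27.6
Slice 3: Δl = 2.0/cos17.3° = 2.095 m; N'_3 = 208·cos17.3° = 198.6; c'Δl = 0.42; W sinα = 61.9
Slice 4: Δl = 1.8/cos27.8° = 2.035 m; N'_4 = 157·cos27.8° = 138.9; c'Δl = 0.41; W sinα = 73.2
Slice 5: Δl = 1.3/cos37.2° = 1.632 m; N'_5 = 87·cos37.2° = 69.3; c'Δl = 0.33; W sinα = 52.6
Slice 6: Δl = 2.2/cos49.5° = 3.387 m; N'_6 = 71·cos49.5° = 46.1; c'Δl = 0.68; W sinα = 54.0
Σc'Δl = 2.9 kN/m; ΣN' = 880.9 kN/m; ΣW sinα = 247.0 kN/m
Resisting = 2.9 + 880.9·tan30.5° = 2.9 + 518.9 = 521.8 kN/m
FS = 521.8 / 247.0 = 2.113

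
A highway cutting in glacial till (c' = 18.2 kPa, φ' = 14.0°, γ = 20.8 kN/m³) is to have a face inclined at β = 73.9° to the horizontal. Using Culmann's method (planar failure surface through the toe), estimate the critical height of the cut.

H_c = 6.55 m

Culmann's analysis gives the critical failure plane at α_cr = (β + φ')/2 = (73.9 + 14.0)/2 = 44.0°, and the critical height
H_c = (4c'/γ) · sinβ cosφ' / [1 − cos(β − φ')]
    = (4·18.2/20.8) · sin73.9°·cos14.0° / [1 − cos(59.9°)]
    = 3.500 · 0.9608·0.9703 / [1 − 0.5015]
    = 3.500 · 0.9322 / 0.4985
    = 6.55 m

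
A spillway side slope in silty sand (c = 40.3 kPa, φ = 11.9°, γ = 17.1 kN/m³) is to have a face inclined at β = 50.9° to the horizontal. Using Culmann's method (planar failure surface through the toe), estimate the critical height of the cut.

H_c = 32.12 m

Culmann's analysis gives the critical failure plane at α_cr = (β + φ)/2 = (50.9 + 11.9)/2 = 31.4°, and the critical height
H_c = (4c/γ) · sinβ cosφ / [1 − cos(β − φ)]
    = (4·40.3/17.1) · sin50.9°·cos11.9° / [1 − cos(39.0°)]
    = 9.427 · 0.7760·0.9785 / [1 − 0.7771]
    = 9.427 · 0.7594 / 0.2229
    = 32.12 m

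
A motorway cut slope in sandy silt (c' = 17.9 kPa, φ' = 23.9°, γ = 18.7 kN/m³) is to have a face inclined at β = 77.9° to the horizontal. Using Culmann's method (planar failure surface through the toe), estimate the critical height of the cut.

Culmann's analysis gives the critical failure plane at α_cr = (β + φ')/2 = (77.9 + 23.9)/2 = 50.9°, and the critical height
H_c = (4c'/γ) · sinβ cosφ' / [1 − cos(β − φ')]
    = (4·17.9/18.7) · sin77.9°·cos23.9° / [1 − cos(54.0°)]
    = 3.829 · 0.9778·0.9143 / [1 − 0.5878]
    = 3.829 · 0.8939 / 0.4122
    = 8.30 m

H_c = 8.30 m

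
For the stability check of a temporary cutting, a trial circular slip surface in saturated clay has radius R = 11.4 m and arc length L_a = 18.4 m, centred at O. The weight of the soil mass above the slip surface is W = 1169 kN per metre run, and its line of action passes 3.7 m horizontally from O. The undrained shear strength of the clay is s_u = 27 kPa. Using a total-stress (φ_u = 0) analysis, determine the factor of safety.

FS = 1.31

Taking moments about the centre O, the resisting moment is provided by the undrained shear strength acting along the arc:
M_R = s_u·L_a·R = 27·18.40·11.4 = 5663.5 kN·m/m
M_D = W·d = 1169·3.7 = 4325.3 kN·m/m
FS = M_R / M_D = 5663.5 / 4325.3 = 1.309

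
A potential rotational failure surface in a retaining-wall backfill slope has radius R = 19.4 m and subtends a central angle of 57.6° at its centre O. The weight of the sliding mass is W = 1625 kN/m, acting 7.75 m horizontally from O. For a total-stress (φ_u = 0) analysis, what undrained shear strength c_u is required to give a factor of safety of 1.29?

FS = c_u·L_a·R / (W·d), so c_u = FS·W·d / (L_a·R).
Arc length L_a = R·θ = 19.4·(57.6°·π/180) = 19.4·1.0053 = 19.50 m
c_u = 1.29·1625·7.75 / (19.50·19.4) = 16245.9 / 378.36 = 42.94 kPa

c_u = 42.9 kPa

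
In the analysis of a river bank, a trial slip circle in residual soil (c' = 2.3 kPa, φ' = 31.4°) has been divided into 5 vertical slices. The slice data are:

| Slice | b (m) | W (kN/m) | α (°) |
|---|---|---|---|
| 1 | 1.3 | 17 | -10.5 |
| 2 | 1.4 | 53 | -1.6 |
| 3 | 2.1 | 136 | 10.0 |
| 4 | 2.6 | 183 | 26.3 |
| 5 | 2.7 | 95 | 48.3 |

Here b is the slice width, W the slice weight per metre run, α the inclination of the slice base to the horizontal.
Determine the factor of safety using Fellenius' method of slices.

FS = 1.70

Ordinary method of slices: FS = Σ[c'·Δl_i + (W_i cosα_i)·tanφ'] / Σ W_i sinα_i, with Δl_i = b_i / cosα_i.
Slice 1: Δl = 1.3/cos(-10.5°) = 1.322 m; N'_1 = 17·cos(-10.5°) = 16.7; c'Δl = 3.04; W sinα = -3.1
Slice 2: Δl = 1.4/cos(-1.6°) = 1.401 m; N'_2 = 53·cos(-1.6°) = 53.0; c'Δl = 3.22; W sinα = -1.5
Slice 3: Δl = 2.1/cos10.0° = 2.132 m; N'_3 = 136·cos10.0° = 133.9; c'Δl = 4.90; W sinα = 23.6
Slice 4: Δl = 2.6/cos26.3° = 2.900 m; N'_4 = 183·cos26.3° = 164.1; c'Δl = 6.67; W sinα = 81.1
Slice 5: Δl = 2.7/cos48.3° = 4.059 m; N'_5 = 95·cos48.3° = 63.2; c'Δl = 9.34; W sinα = 70.9
Σc'Δl = 27.2 kN/m; ΣN' = 430.9 kN/m; ΣW sinα = 171.1 kN/m
Resisting = 27.2 + 430.9·tan31.4° = 27.2 + 263.0 = 290.2 kN/m
FS = 290.2 / 171.1 = 1.696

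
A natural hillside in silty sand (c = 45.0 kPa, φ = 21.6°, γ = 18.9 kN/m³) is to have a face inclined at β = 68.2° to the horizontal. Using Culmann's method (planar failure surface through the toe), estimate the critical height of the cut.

Culmann's analysis gives the critical failure plane at α_cr = (β + φ)/2 = (68.2 + 21.6)/2 = 44.9°, and the critical height
H_c = (4c/γ) · sinβ cosφ / [1 − cos(β − φ)]
    = (4·45.0/18.9) · sin68.2°·cos21.6° / [1 − cos(46.6°)]
    = 9.524 · 0.9285·0.9298 / [1 − 0.6871]
    = 9.524 · 0.8633 / 0.3129
    = 26.27 m

H_c = 26.27 m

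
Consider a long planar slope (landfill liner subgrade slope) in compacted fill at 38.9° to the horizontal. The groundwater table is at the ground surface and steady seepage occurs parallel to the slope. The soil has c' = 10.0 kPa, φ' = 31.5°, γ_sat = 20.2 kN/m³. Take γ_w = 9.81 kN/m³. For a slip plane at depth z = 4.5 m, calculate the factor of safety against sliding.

With seepage parallel to the slope and the water table at the surface, the effective normal stress on the slip plane uses the buoyant unit weight γ' = γ_sat − γ_w while the driving shear stress uses γ_sat:
FS = [c' + γ' z cos²β tanφ'] / [γ_sat z sinβ cosβ]
γ' = 20.2 − 9.81 = 10.39 kN/m³
Numerator = 10.0 + 10.39·4.5·cos²38.9°·tan31.5° = 10.0 + 10.39·4.5·0.6057·0.6128 = 27.353 kPa
Denominator = 20.2·4.5·sin38.9°·cos38.9° = 20.2·4.5·0.6280·0.7782 = 44.424 kPa
FS = 27.353 / 44.424 = 0.616

FS = 0.62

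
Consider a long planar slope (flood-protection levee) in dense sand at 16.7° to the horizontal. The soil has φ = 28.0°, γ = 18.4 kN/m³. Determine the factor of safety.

FS = 1.77

For a dry cohesionless infinite slope the factor of safety is FS = tanφ / tanβ.
FS = tan28.0° / tan16.7° = 0.5317 / 0.3000 = 1.772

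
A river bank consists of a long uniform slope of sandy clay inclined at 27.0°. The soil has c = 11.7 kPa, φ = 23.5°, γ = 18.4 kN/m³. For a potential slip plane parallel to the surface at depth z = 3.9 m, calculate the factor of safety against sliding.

For an infinite slope with a slip plane parallel to the surface (no pore pressure): FS = [c + γz cos²β tanφ] / [γz sinβ cosβ].
γz = 18.4·3.9 = 71.76 kN/m²
Numerator = 11.7 + 71.76·cos²27.0°·tan23.5° = 11.7 + 71.76·0.7939·0.4348 = 36.471 kPa
Denominator = 71.76·sin27.0°·cos27.0° = 71.76·0.4540·0.8910 = 29.028 kPa
FS = 36.471 / 29.028 = 1.256

FS = 1.26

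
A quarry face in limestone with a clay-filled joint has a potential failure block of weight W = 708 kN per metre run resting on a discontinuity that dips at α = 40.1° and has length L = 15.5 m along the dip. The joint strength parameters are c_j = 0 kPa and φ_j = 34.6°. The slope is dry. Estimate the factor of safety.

FS = 0.82

Resolving the block weight along and normal to the plane and applying the Mohr–Coulomb strength on the joint:
N' = W cosα = 708·cos40.1° = 541.6 kN/m
Driving force T = W sinα = 708·sin40.1° = 456.0 kN/m
Resisting force R = c_j·L + N'·tanφ_j = 0·15.5 + 541.6·tan34.6° = 0.0 + 373.6 = 373.6 kN/m
FS = R / T = 373.6 / 456.0 = 0.819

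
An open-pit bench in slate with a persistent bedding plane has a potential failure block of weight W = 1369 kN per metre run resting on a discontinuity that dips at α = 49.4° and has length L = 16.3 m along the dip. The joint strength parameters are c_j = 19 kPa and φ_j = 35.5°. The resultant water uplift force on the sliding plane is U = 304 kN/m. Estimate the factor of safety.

Resolving the block weight along and normal to the plane and applying the Mohr–Coulomb strength on the joint:
N' = W cosα − U = 1369·cos49.4° − 304 = 586.9 kN/m
Driving force T = W sinα = 1369·sin49.4° = 1039.4 kN/m
Resisting force R = c_j·L + N'·tanφ_j = 19·16.3 + 586.9·tan35.5° = 309.7 + 418.6 = 728.3 kN/m
FS = R / T = 728.3 / 1039.4 = 0.701

FS = 0.70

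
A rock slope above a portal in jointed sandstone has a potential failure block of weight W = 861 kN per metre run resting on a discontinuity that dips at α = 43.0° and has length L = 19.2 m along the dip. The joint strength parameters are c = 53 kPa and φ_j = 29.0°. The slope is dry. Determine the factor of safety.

Resolving the block weight along and normal to the plane and applying the Mohr–Coulomb strength on the joint:
N' = W cosα = 861·cos43.0° = 629.7 kN/m
Driving force T = W sinα = 861·sin43.0° = 587.2 kN/m
Resisting force R = c·L + N'·tanφ_j = 53·19.2 + 629.7·tan29.0° = 1017.6 + 349.0 = 1366.6 kN/m
FS = R / T = 1366.6 / 587.2 = 2.327

FS = 2.33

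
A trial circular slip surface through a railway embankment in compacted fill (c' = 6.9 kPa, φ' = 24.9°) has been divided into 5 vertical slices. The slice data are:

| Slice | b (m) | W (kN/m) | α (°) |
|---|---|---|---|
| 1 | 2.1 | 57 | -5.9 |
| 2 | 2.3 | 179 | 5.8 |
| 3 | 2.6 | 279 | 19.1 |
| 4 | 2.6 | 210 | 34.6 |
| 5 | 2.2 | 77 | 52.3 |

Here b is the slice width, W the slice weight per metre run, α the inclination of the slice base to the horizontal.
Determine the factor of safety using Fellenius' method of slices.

FS = 1.51

Ordinary method of slices: FS = Σ[c'·Δl_i + (W_i cosα_i)·tanφ'] / Σ W_i sinα_i, with Δl_i = b_i / cosα_i.
Slice 1: Δl = 2.1/cos(-5.9°) = 2.111 m; N'_1 = 57·cos(-5.9°) = 56.7; c'Δl = 14.57; W sinα = -5.9
Slice 2: Δl = 2.3/cos5.8° = 2.312 m; N'_2 = 179·cos5.8° = 178.1; c'Δl = 15.95; W sinα = 18.1
Slice 3: Δl = 2.6/cos19.1° = 2.751 m; N'_3 = 279·cos19.1° = 263.6; c'Δl = 18.99; W sinα = 91.3
Slice 4: Δl = 2.6/cos34.6° = 3.159 m; N'_4 = 210·cos34.6° = 172.9; c'Δl = 21.79; W sinα = 119.2
Slice 5: Δl = 2.2/cos52.3° = 3.598 m; N'_5 = 77·cos52.3° = 47.1; c'Δl = 24.82; W sinα = 60.9
Σc'Δl = 96.1 kN/m; ΣN' = 718.4 kN/m; ΣW sinα = 283.7 kN/m
Resisting = 96.1 + 718.4·tan24.9° = 96.1 + 333.5 = 429.6 kN/m
FS = 429.6 / 283.7 = 1.514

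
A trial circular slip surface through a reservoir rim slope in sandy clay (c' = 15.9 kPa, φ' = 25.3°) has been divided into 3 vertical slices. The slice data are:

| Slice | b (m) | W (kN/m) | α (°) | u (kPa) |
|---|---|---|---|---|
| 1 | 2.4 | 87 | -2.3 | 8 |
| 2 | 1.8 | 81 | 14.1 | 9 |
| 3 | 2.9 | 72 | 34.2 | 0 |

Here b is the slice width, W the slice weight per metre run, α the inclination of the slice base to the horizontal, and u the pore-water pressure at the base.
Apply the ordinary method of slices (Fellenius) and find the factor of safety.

Ordinary method of slices: FS = Σ[c'·Δl_i + (W_i cosα_i − u_i·Δl_i)·tanφ'] / Σ W_i sinα_i, with Δl_i = b_i / cosα_i.
Slice 1: Δl = 2.4/cos(-2.3°) = 2.402 m; N'_1 = 87·cos(-2.3°) − 8·2.402 = 67.7; c'Δl = 38.19; W sinα = -3.5
Slice 2: Δl = 1.8/cos14.1° = 1.856 m; N'_2 = 81·cos14.1° − 9·1.856 = 61.9; c'Δl = 29.51; W sinα = 19.7
Slice 3: Δl = 2.9/cos34.2° = 3.506 m; N'_3 = 72·cos34.2° − 0·3.506 = 59.5; c'Δl = 55.75; W sinα = 40.5
Σc'Δl = 123.5 kN/m; ΣN' = 189.1 kN/m; ΣW sinα = 56.7 kN/m
Resisting = 123.5 + 189.1·tan25.3° = 123.5 + 89.4 = 212.8 kN/m
FS = 212.8 / 56.7 = 3.753

FS = 3.75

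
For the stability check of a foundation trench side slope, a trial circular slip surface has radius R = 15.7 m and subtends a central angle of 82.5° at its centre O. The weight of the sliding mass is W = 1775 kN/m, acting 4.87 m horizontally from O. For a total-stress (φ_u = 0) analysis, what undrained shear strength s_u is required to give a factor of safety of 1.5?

s_u = 36.5 kPa

FS = s_u·L_a·R / (W·d), so s_u = FS·W·d / (L_a·R).
Arc length L_a = R·θ = 15.7·(82.5°·π/180) = 15.7·1.4399 = 22.61 m
s_u = 1.5·1775·4.87 / (22.61·15.7) = 12966.4 / 354.92 = 36.53 kPa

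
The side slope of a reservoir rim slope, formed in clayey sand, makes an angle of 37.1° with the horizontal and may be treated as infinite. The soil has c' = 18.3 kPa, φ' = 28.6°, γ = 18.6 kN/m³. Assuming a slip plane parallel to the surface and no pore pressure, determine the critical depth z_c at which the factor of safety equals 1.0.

z_c = 7.33 m

Setting FS = 1.00 in FS = [c' + γz cos²β tanφ'] / [γz sinβ cosβ] and solving for z:
z = c' / [γ cosβ (FS·sinβ − cosβ·tanφ')]
  = 18.3 / [18.6·cos37.1°·(1.00·sin37.1° − cos37.1°·tan28.6°)]
  = 18.3 / [18.6·0.7976·(1.00·0.6032 − 0.7976·0.5452)]
  = 18.3 / 2.4975 = 7.327 m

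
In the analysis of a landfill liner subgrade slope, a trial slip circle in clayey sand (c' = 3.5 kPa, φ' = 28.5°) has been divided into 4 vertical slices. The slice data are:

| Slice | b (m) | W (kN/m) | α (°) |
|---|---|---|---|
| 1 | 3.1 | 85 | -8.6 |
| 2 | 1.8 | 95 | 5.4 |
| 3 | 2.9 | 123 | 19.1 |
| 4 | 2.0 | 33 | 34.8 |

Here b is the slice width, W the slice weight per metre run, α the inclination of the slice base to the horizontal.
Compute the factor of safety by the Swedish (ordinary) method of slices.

Ordinary method of slices: FS = Σ[c'·Δl_i + (W_i cosα_i)·tanφ'] / Σ W_i sinα_i, with Δl_i = b_i / cosα_i.
Slice 1: Δl = 3.1/cos(-8.6°) = 3.135 m; N'_1 = 85·cos(-8.6°) = 84.0; c'Δl = 10.97; W sinα = -12.7
Slice 2: Δl = 1.8/cos5.4° = 1.808 m; N'_2 = 95·cos5.4° = 94.6; c'Δl = 6.33; W sinα = 8.9
Slice 3: Δl = 2.9/cos19.1° = 3.069 m; N'_3 = 123·cos19.1° = 116.2; c'Δl = 10.74; W sinα = 40.2
Slice 4: Δl = 2.0/cos34.8° = 2.436 m; N'_4 = 33·cos34.8° = 27.1; c'Δl = 8.52; W sinα = 18.8
Σc'Δl = 36.6 kN/m; ΣN' = 321.9 kN/m; ΣW sinα = 55.3 kN/m
Resisting = 36.6 + 321.9·tan28.5° = 36.6 + 174.8 = 211.4 kN/m
FS = 211.4 / 55.3 = 3.822

FS = 3.82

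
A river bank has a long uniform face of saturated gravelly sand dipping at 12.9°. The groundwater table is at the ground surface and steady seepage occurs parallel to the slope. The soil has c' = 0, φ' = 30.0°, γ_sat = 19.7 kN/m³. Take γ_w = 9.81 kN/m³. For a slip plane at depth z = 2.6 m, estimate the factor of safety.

With seepage parallel to the slope and the water table at the surface, the effective normal stress on the slip plane uses the buoyant unit weight γ' = γ_sat − γ_w while the driving shear stress uses γ_sat:
FS = [c' + γ' z cos²β tanφ'] / [γ_sat z sinβ cosβ]
(For c' = 0 this reduces to FS = (γ'/γ_sat)·tanφ'/tanβ.)
γ' = 19.7 − 9.81 = 9.89 kN/m³
Numerator = 0.0 + 9.89·2.6·cos²12.9°·tan30.0° = 0.0 + 9.89·2.6·0.9502·0.5774 = 14.106 kPa
Denominator = 19.7·2.6·sin12.9°·cos12.9° = 19.7·2.6·0.2233·0.9748 = 11.146 kPa
FS = 14.106 / 11.146 = 1.266

FS = 1.27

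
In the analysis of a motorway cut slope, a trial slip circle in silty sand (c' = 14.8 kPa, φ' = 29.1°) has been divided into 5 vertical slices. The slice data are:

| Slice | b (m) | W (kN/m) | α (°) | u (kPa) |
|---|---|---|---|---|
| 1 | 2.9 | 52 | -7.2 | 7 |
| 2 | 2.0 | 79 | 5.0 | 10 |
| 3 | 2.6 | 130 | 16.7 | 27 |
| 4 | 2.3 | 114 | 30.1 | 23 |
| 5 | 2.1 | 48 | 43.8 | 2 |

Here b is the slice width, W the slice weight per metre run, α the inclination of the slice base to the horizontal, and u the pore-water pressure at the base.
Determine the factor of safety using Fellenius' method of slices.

Ordinary method of slices: FS = Σ[c'·Δl_i + (W_i cosα_i − u_i·Δl_i)·tanφ'] / Σ W_i sinα_i, with Δl_i = b_i / cosα_i.
Slice 1: Δl = 2.9/cos(-7.2°) = 2.923 m; N'_1 = 52·cos(-7.2°) − 7·2.923 = 31.1; c'Δl = 43.26; W sinα = -6.5
Slice 2: Δl = 2.0/cos5.0° = 2.008 m; N'_2 = 79·cos5.0° − 10·2.008 = 58.6; c'Δl = 29.71; W sinα = 6.9
Slice 3: Δl = 2.6/cos16.7° = 2.714 m; N'_3 = 130·cos16.7° − 27·2.714 = 51.2; c'Δl = 40.17; W sinα = 37.4
Slice 4: Δl = 2.3/cos30.1° = 2.658 m; N'_4 = 114·cos30.1° − 23·2.658 = 37.5; c'Δl = 39.35; W sinα = 57.2
Slice 5: Δl = 2.1/cos43.8° = 2.910 m; N'_5 = 48·cos43.8° − 2·2.910 = 28.8; c'Δl = 43.06; W sinα = 33.2
Σc'Δl = 195.6 kN/m; ΣN' = 207.3 kN/m; ΣW sinα = 128.1 kN/m
Resisting = 195.6 + 207.3·tan29.1° = 195.6 + 115.4 = 310.9 kN/m
FS = 310.9 / 128.1 = 2.427

FS = 2.43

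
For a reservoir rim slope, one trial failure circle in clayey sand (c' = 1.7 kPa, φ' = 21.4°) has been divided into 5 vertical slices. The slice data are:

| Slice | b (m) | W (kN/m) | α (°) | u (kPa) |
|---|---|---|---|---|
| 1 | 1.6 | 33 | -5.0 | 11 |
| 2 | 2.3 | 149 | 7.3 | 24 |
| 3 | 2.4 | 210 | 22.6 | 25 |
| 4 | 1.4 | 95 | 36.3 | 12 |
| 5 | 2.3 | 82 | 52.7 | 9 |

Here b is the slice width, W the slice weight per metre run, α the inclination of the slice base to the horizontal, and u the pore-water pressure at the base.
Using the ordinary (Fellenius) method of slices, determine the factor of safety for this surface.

Ordinary method of slices: FS = Σ[c'·Δl_i + (W_i cosα_i − u_i·Δl_i)·tanφ'] / Σ W_i sinα_i, with Δl_i = b_i / cosα_i.
Slice 1: Δl = 1.6/cos(-5.0°) = 1.606 m; N'_1 = 33·cos(-5.0°) − 11·1.606 = 15.2; c'Δl = 2.73; W sinα = -2.9
Slice 2: Δl = 2.3/cos7.3° = 2.319 m; N'_2 = 149·cos7.3° − 24·2.319 = 92.1; c'Δl = 3.94; W sinα = 18.9
Slice 3: Δl = 2.4/cos22.6° = 2.600 m; N'_3 = 210·cos22.6° − 25·2.600 = 128.9; c'Δl = 4.42; W sinα = 80.7
Slice 4: Δl = 1.4/cos36.3° = 1.737 m; N'_4 = 95·cos36.3° − 12·1.737 = 55.7; c'Δl = 2.95; W sinα = 56.2
Slice 5: Δl = 2.3/cos52.7° = 3.795 m; N'_5 = 82·cos52.7° − 9·3.795 = 15.5; c'Δl = 6.45; W sinα = 65.2
Σc'Δl = 20.5 kN/m; ΣN' = 307.5 kN/m; ΣW sinα = 218.2 kN/m
Resisting = 20.5 + 307.5·tan21.4° = 20.5 + 120.5 = 141.0 kN/m
FS = 141.0 / 218.2 = 0.646

FS = 0.65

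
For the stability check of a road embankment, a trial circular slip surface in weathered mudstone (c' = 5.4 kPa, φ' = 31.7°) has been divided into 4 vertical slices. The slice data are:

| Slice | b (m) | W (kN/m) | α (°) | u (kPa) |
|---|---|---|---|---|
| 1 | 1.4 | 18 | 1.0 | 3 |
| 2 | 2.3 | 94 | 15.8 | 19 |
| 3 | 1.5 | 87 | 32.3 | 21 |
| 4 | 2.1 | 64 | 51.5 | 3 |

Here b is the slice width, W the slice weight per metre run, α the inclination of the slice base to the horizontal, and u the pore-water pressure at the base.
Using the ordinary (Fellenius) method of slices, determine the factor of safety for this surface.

FS = 1.02

Ordinary method of slices: FS = Σ[c'·Δl_i + (W_i cosα_i − u_i·Δl_i)·tanφ'] / Σ W_i sinα_i, with Δl_i = b_i / cosα_i.
Slice 1: Δl = 1.4/cos1.0° = 1.400 m; N'_1 = 18·cos1.0° − 3·1.400 = 13.8; c'Δl = 7.56; W sinα = 0.3
Slice 2: Δl = 2.3/cos15.8° = 2.390 m; N'_2 = 94·cos15.8° − 19·2.390 = 45.0; c'Δl = 12.91; W sinα = 25.6
Slice 3: Δl = 1.5/cos32.3° = 1.775 m; N'_3 = 87·cos32.3° − 21·1.775 = 36.3; c'Δl = 9.58; W sinα = 46.5
Slice 4: Δl = 2.1/cos51.5° = 3.373 m; N'_4 = 64·cos51.5° − 3·3.373 = 29.7; c'Δl = 18.22; W sinα = 50.1
Σc'Δl = 48.3 kN/m; ΣN' = 124.8 kN/m; ΣW sinα = 122.5 kN/m
Resisting = 48.3 + 124.8·tan31.7° = 48.3 + 77.1 = 125.4 kN/m
FS = 125.4 / 122.5 = 1.023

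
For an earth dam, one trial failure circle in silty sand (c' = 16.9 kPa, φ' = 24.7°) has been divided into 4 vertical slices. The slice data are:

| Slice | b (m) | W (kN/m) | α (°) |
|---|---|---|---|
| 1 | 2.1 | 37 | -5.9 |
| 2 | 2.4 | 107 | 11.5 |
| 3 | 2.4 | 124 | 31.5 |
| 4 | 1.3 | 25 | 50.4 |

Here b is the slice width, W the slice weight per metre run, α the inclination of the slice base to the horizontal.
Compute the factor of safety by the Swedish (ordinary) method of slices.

Ordinary method of slices: FS = Σ[c'·Δl_i + (W_i cosα_i)·tanφ'] / Σ W_i sinα_i, with Δl_i = b_i / cosα_i.
Slice 1: Δl = 2.1/cos(-5.9°) = 2.111 m; N'_1 = 37·cos(-5.9°) = 36.8; c'Δl = 35.68; W sinα = -3.8
Slice 2: Δl = 2.4/cos11.5° = 2.449 m; N'_2 = 107·cos11.5° = 104.9; c'Δl = 41.39; W sinα = 21.3
Slice 3: Δl = 2.4/cos31.5° = 2.815 m; N'_3 = 124·cos31.5° = 105.7; c'Δl = 47.57; W sinα = 64.8
Slice 4: Δl = 1.3/cos50.4° = 2.039 m; N'_4 = 25·cos50.4° = 15.9; c'Δl = 34.47; W sinα = 19.3
Σc'Δl = 159.1 kN/m; ΣN' = 263.3 kN/m; ΣW sinα = 101.6 kN/m
Resisting = 159.1 + 263.3·tan24.7° = 159.1 + 121.1 = 280.2 kN/m
FS = 280.2 / 101.6 = 2.759

FS = 2.76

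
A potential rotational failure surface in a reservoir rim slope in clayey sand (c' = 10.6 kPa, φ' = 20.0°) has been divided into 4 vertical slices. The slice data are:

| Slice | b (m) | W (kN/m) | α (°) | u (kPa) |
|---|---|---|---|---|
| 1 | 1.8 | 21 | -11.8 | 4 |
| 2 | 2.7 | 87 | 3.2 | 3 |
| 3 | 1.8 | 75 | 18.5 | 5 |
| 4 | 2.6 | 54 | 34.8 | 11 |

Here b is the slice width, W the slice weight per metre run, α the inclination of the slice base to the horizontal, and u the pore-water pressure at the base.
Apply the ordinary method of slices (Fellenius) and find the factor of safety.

Ordinary method of slices: FS = Σ[c'·Δl_i + (W_i cosα_i − u_i·Δl_i)·tanφ'] / Σ W_i sinα_i, with Δl_i = b_i / cosα_i.
Slice 1: Δl = 1.8/cos(-11.8°) = 1.839 m; N'_1 = 21·cos(-11.8°) − 4·1.839 = 13.2; c'Δl = 19.49; W sinα = -4.3
Slice 2: Δl = 2.7/cos3.2° = 2.704 m; N'_2 = 87·cos3.2° − 3·2.704 = 78.8; c'Δl = 28.66; W sinα = 4.9
Slice 3: Δl = 1.8/cos18.5° = 1.898 m; N'_3 = 75·cos18.5° − 5·1.898 = 61.6; c'Δl = 20.12; W sinα = 23.8
Slice 4: Δl = 2.6/cos34.8° = 3.166 m; N'_4 = 54·cos34.8° − 11·3.166 = 9.5; c'Δl = 33.56; W sinα = 30.8
Σc'Δl = 101.8 kN/m; ΣN' = 163.1 kN/m; ΣW sinα = 55.2 kN/m
Resisting = 101.8 + 163.1·tan20.0° = 101.8 + 59.4 = 161.2 kN/m
FS = 161.2 / 55.2 = 2.921

FS = 2.92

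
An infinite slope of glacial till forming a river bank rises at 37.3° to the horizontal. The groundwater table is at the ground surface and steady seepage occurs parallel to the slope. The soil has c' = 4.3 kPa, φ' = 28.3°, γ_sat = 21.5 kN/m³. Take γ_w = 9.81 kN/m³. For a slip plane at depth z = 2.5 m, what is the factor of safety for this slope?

With seepage parallel to the slope and the water table at the surface, the effective normal stress on the slip plane uses the buoyant unit weight γ' = γ_sat − γ_w while the driving shear stress uses γ_sat:
FS = [c' + γ' z cos²β tanφ'] / [γ_sat z sinβ cosβ]
γ' = 21.5 − 9.81 = 11.69 kN/m³
Numerator = 4.3 + 11.69·2.5·cos²37.3°·tan28.3° = 4.3 + 11.69·2.5·0.6328·0.5384 = 14.257 kPa
Denominator = 21.5·2.5·sin37.3°·cos37.3° = 21.5·2.5·0.6060·0.7955 = 25.910 kPa
FS = 14.257 / 25.910 = 0.550

FS = 0.55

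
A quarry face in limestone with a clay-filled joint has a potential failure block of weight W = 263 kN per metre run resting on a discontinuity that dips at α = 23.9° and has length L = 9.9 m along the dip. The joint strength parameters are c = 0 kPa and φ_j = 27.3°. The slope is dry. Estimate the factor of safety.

FS = 1.16

Resolving the block weight along and normal to the plane and applying the Mohr–Coulomb strength on the joint:
N' = W cosα = 263·cos23.9° = 240.4 kN/m
Driving force T = W sinα = 263·sin23.9° = 106.6 kN/m
Resisting force R = c·L + N'·tanφ_j = 0·9.9 + 240.4·tan27.3° = 0.0 + 124.1 = 124.1 kN/m
FS = R / T = 124.1 / 106.6 = 1.165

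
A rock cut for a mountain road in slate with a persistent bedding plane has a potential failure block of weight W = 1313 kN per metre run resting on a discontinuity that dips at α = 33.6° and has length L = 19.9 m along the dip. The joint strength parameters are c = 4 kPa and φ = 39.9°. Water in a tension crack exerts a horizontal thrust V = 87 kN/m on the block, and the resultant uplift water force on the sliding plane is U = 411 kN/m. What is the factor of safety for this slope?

FS = 0.76

Resolving the block weight along and normal to the plane and applying the Mohr–Coulomb strength on the joint:
N' = W cosα − U − V sinα = 1313·cos33.6° − 411 − 87·sin33.6° = 634.5 kN/m
Driving force T = W sinα + V cosα = 1313·sin33.6° + 87·cos33.6° = 799.1 kN/m
Resisting force R = c·L + N'·tanφ = 4·19.9 + 634.5·tan39.9° = 79.6 + 530.5 = 610.1 kN/m
FS = R / T = 610.1 / 799.1 = 0.764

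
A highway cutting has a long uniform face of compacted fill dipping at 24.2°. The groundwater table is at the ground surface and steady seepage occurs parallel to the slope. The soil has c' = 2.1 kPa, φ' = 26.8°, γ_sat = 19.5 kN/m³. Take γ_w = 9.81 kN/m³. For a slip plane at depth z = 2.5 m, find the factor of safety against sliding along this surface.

With seepage parallel to the slope and the water table at the surface, the effective normal stress on the slip plane uses the buoyant unit weight γ' = γ_sat − γ_w while the driving shear stress uses γ_sat:
FS = [c' + γ' z cos²β tanφ'] / [γ_sat z sinβ cosβ]
γ' = 19.5 − 9.81 = 9.69 kN/m³
Numerator = 2.1 + 9.69·2.5·cos²24.2°·tan26.8° = 2.1 + 9.69·2.5·0.8320·0.5051 = 12.281 kPa
Denominator = 19.5·2.5·sin24.2°·cos24.2° = 19.5·2.5·0.4099·0.9121 = 18.228 kPa
FS = 12.281 / 18.228 = 0.674

FS = 0.67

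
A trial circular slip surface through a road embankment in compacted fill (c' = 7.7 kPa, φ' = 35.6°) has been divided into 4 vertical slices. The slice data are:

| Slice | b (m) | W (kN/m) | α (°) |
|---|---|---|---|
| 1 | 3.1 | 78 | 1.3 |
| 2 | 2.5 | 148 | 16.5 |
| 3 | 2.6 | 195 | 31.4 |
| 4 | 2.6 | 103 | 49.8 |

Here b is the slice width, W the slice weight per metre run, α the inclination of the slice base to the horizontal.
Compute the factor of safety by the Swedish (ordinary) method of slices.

FS = 1.89

Ordinary method of slices: FS = Σ[c'·Δl_i + (W_i cosα_i)·tanφ'] / Σ W_i sinα_i, with Δl_i = b_i / cosα_i.
Slice 1: Δl = 3.1/cos1.3° = 3.101 m; N'_1 = 78·cos1.3° = 78.0; c'Δl = 23.88; W sinα = 1.8
Slice 2: Δl = 2.5/cos16.5° = 2.607 m; N'_2 = 148·cos16.5° = 141.9; c'Δl = 20.08; W sinα = 42.0
Slice 3: Δl = 2.6/cos31.4° = 3.046 m; N'_3 = 195·cos31.4° = 166.4; c'Δl = 23.45; W sinα = 101.6
Slice 4: Δl = 2.6/cos49.8° = 4.028 m; N'_4 = 103·cos49.8° = 66.5; c'Δl = 31.02; W sinα = 78.7
Σc'Δl = 98.4 kN/m; ΣN' = 452.8 kN/m; ΣW sinα = 224.1 kN/m
Resisting = 98.4 + 452.8·tan35.6° = 98.4 + 324.2 = 422.6 kN/m
FS = 422.6 / 224.1 = 1.886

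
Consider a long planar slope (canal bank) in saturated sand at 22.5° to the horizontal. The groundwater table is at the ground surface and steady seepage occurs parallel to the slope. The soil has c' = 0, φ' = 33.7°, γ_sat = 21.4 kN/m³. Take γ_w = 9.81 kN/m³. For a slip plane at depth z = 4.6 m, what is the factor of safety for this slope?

FS = 0.87

With seepage parallel to the slope and the water table at the surface, the effective normal stress on the slip plane uses the buoyant unit weight γ' = γ_sat − γ_w while the driving shear stress uses γ_sat:
FS = [c' + γ' z cos²β tanφ'] / [γ_sat z sinβ cosβ]
(For c' = 0 this reduces to FS = (γ'/γ_sat)·tanφ'/tanβ.)
γ' = 21.4 − 9.81 = 11.59 kN/m³
Numerator = 0.0 + 11.59·4.6·cos²22.5°·tan33.7° = 0.0 + 11.59·4.6·0.8536·0.6669 = 30.349 kPa
Denominator = 21.4·4.6·sin22.5°·cos22.5° = 21.4·4.6·0.3827·0.9239 = 34.804 kPa
FS = 30.349 / 34.804 = 0.872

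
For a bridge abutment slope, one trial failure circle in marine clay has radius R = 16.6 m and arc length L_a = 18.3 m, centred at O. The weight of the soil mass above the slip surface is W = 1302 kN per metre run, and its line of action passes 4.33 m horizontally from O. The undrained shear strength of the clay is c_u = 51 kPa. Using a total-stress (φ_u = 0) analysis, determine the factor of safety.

Taking moments about the centre O, the resisting moment is provided by the undrained shear strength acting along the arc:
M_R = c_u·L_a·R = 51·18.30·16.6 = 15492.8 kN·m/m
M_D = W·d = 1302·4.33 = 5637.7 kN·m/m
FS = M_R / M_D = 15492.8 / 5637.7 = 2.748

FS = 2.75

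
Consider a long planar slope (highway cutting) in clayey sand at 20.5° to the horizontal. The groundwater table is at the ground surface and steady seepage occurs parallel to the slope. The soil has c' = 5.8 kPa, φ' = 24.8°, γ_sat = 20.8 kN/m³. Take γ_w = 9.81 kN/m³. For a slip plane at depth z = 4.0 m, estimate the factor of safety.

With seepage parallel to the slope and the water table at the surface, the effective normal stress on the slip plane uses the buoyant unit weight γ' = γ_sat − γ_w while the driving shear stress uses γ_sat:
FS = [c' + γ' z cos²β tanφ'] / [γ_sat z sinβ cosβ]
γ' = 20.8 − 9.81 = 10.99 kN/m³
Numerator = 5.8 + 10.99·4.0·cos²20.5°·tan24.8° = 5.8 + 10.99·4.0·0.8774·0.4621 = 23.621 kPa
Denominator = 20.8·4.0·sin20.5°·cos20.5° = 20.8·4.0·0.3502·0.9367 = 27.292 kPa
FS = 23.621 / 27.292 = 0.865

FS = 0.87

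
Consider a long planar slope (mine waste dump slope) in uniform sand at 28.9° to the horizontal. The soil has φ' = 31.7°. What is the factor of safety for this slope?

FS = 1.12

For a dry cohesionless infinite slope the factor of safety is FS = tanφ' / tanβ.
FS = tan31.7° / tan28.9° = 0.6176 / 0.5520 = 1.119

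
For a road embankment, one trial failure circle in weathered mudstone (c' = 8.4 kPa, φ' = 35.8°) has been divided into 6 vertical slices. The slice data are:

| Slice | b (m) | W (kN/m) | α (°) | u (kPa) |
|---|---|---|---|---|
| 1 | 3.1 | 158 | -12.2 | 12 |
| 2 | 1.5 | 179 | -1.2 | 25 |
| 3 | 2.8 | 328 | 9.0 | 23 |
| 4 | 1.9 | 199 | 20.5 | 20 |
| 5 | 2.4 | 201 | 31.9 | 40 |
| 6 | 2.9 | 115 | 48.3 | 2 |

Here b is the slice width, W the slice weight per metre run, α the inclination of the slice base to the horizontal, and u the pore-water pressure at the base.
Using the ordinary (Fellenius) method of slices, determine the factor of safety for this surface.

FS = 2.57

Ordinary method of slices: FS = Σ[c'·Δl_i + (W_i cosα_i − u_i·Δl_i)·tanφ'] / Σ W_i sinα_i, with Δl_i = b_i / cosα_i.
Slice 1: Δl = 3.1/cos(-12.2°) = 3.172 m; N'_1 = 158·cos(-12.2°) − 12·3.172 = 116.4; c'Δl = 26.64; W sinα = -33.4
Slice 2: Δl = 1.5/cos(-1.2°) = 1.500 m; N'_2 = 179·cos(-1.2°) − 25·1.500 = 141.5; c'Δl = 12.60; W sinα = -3.7
Slice 3: Δl = 2.8/cos9.0° = 2.835 m; N'_3 = 328·cos9.0° − 23·2.835 = 258.8; c'Δl = 23.81; W sinα = 51.3
Slice 4: Δl = 1.9/cos20.5° = 2.028 m; N'_4 = 199·cos20.5° − 20·2.028 = 145.8; c'Δl = 17.04; W sinα = 69.7
Slice 5: Δl = 2.4/cos31.9° = 2.827 m; N'_5 = 201·cos31.9° − 40·2.827 = 57.6; c'Δl = 23.75; W sinα = 106.2
Slice 6: Δl = 2.9/cos48.3° = 4.359 m; N'_6 = 115·cos48.3° − 2·4.359 = 67.8; c'Δl = 36.62; W sinα = 85.9
Σc'Δl = 140.5 kN/m; ΣN' = 787.8 kN/m; ΣW sinα = 275.9 kN/m
Resisting = 140.5 + 787.8·tan35.8° = 140.5 + 568.2 = 708.6 kN/m
FS = 708.6 / 275.9 = 2.568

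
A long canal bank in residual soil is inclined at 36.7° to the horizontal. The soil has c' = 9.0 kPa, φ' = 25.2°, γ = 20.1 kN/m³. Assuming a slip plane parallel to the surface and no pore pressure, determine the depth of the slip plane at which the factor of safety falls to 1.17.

Setting FS = 1.17 in FS = [c' + γz cos²β tanφ'] / [γz sinβ cosβ] and solving for z:
z = c' / [γ cosβ (FS·sinβ − cosβ·tanφ')]
  = 9.0 / [20.1·cos36.7°·(1.17·sin36.7° − cos36.7°·tan25.2°)]
  = 9.0 / [20.1·0.8018·(1.17·0.5976 − 0.8018·0.4706)]
  = 9.0 / 5.1882 = 1.735 m

z = 1.73 m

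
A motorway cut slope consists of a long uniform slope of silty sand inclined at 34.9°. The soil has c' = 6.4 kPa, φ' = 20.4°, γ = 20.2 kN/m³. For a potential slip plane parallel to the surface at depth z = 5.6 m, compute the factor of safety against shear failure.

For an infinite slope with a slip plane parallel to the surface (no pore pressure): FS = [c' + γz cos²β tanφ'] / [γz sinβ cosβ].
γz = 20.2·5.6 = 113.12 kN/m²
Numerator = 6.4 + 113.12·cos²34.9°·tan20.4° = 6.4 + 113.12·0.6726·0.3719 = 34.698 kPa
Denominator = 113.12·sin34.9°·cos34.9° = 113.12·0.5721·0.8202 = 53.081 kPa
FS = 34.698 / 53.081 = 0.654

FS = 0.65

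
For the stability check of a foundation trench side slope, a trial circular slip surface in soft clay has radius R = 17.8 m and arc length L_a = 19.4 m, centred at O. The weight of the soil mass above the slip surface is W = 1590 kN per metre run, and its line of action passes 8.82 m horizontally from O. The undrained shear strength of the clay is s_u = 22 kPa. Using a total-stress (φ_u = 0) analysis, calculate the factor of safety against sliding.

Taking moments about the centre O, the resisting moment is provided by the undrained shear strength acting along the arc:
M_R = s_u·L_a·R = 22·19.40·17.8 = 7597.0 kN·m/m
M_D = W·d = 1590·8.82 = 14023.8 kN·m/m
FS = M_R / M_D = 7597.0 / 14023.8 = 0.542

FS = 0.54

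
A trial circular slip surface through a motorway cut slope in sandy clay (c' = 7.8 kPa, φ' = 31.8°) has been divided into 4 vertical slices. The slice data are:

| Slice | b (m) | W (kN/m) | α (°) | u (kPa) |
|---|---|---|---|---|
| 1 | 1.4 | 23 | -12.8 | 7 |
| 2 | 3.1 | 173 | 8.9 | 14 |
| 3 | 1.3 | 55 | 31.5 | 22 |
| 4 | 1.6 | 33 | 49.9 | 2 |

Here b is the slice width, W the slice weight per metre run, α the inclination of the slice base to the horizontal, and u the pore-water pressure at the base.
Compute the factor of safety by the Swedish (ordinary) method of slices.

Ordinary method of slices: FS = Σ[c'·Δl_i + (W_i cosα_i − u_i·Δl_i)·tanφ'] / Σ W_i sinα_i, with Δl_i = b_i / cosα_i.
Slice 1: Δl = 1.4/cos(-12.8°) = 1.436 m; N'_1 = 23·cos(-12.8°) − 7·1.436 = 12.4; c'Δl = 11.20; W sinα = -5.1
Slice 2: Δl = 3.1/cos8.9° = 3.138 m; N'_2 = 173·cos8.9° − 14·3.138 = 127.0; c'Δl = 24.47; W sinα = 26.8
Slice 3: Δl = 1.3/cos31.5° = 1.525 m; N'_3 = 55·cos31.5° − 22·1.525 = 13.4; c'Δl = 11.89; W sinα = 28.7
Slice 4: Δl = 1.6/cos49.9° = 2.484 m; N'_4 = 33·cos49.9° − 2·2.484 = 16.3; c'Δl = 19.38; W sinα = 25.2
Σc'Δl = 66.9 kN/m; ΣN' = 169.0 kN/m; ΣW sinα = 75.6 kN/m
Resisting = 66.9 + 169.0·tan31.8° = 66.9 + 104.8 = 171.7 kN/m
FS = 171.7 / 75.6 = 2.270

FS = 2.27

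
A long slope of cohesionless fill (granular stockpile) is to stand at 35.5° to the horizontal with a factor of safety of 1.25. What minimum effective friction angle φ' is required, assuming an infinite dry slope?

FS = tanφ'/tanβ ⇒ tanφ' = FS · tanβ = 1.25 · tan35.5° = 0.8916
φ' = arctan(0.8916) = 41.72°

φ' = 41.7°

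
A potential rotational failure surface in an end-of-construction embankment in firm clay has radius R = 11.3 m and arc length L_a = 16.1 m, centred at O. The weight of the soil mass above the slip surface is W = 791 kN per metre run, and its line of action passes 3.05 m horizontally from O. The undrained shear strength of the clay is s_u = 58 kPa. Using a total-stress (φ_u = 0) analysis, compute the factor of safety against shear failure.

Taking moments about the centre O, the resisting moment is provided by the undrained shear strength acting along the arc:
M_R = s_u·L_a·R = 58·16.10·11.3 = 10551.9 kN·m/m
M_D = W·d = 791·3.05 = 2412.5 kN·m/m
FS = M_R / M_D = 10551.9 / 2412.5 = 4.374

FS = 4.37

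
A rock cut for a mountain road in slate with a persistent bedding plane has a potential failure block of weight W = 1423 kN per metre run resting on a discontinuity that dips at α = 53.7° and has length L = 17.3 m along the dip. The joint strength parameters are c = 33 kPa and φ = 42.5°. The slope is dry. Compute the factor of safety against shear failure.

FS = 1.17

Resolving the block weight along and normal to the plane and applying the Mohr–Coulomb strength on the joint:
N' = W cosα = 1423·cos53.7° = 842.4 kN/m
Driving force T = W sinα = 1423·sin53.7° = 1146.8 kN/m
Resisting force R = c·L + N'·tanφ = 33·17.3 + 842.4·tan42.5° = 570.9 + 771.9 = 1342.8 kN/m
FS = R / T = 1342.8 / 1146.8 = 1.171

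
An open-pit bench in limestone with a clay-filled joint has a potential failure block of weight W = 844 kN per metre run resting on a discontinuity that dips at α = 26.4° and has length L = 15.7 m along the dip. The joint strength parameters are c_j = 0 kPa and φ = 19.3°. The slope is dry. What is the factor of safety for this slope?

FS = 0.71

Resolving the block weight along and normal to the plane and applying the Mohr–Coulomb strength on the joint:
N' = W cosα = 844·cos26.4° = 756.0 kN/m
Driving force T = W sinα = 844·sin26.4° = 375.3 kN/m
Resisting force R = c_j·L + N'·tanφ = 0·15.7 + 756.0·tan19.3° = 0.0 + 264.7 = 264.7 kN/m
FS = R / T = 264.7 / 375.3 = 0.705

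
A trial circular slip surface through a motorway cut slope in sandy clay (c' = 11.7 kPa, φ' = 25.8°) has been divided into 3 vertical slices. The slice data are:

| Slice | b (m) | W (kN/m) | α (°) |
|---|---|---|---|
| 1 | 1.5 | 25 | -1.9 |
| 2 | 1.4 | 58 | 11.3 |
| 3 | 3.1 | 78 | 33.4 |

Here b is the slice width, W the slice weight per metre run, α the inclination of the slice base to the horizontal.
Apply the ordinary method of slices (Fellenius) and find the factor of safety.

Ordinary method of slices: FS = Σ[c'·Δl_i + (W_i cosα_i)·tanφ'] / Σ W_i sinα_i, with Δl_i = b_i / cosα_i.
Slice 1: Δl = 1.5/cos(-1.9°) = 1.501 m; N'_1 = 25·cos(-1.9°) = 25.0; c'Δl = 17.56; W sinα = -0.8
Slice 2: Δl = 1.4/cos11.3° = 1.428 m; N'_2 = 58·cos11.3° = 56.9; c'Δl = 16.70; W sinα = 11.4
Slice 3: Δl = 3.1/cos33.4° = 3.713 m; N'_3 = 78·cos33.4° = 65.1; c'Δl = 43.45; W sinα = 42.9
Σc'Δl = 77.7 kN/m; ΣN' = 147.0 kN/m; ΣW sinα = 53.5 kN/m
Resisting = 77.7 + 147.0·tan25.8° = 77.7 + 71.1 = 148.8 kN/m
FS = 148.8 / 53.5 = 2.782

FS = 2.78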